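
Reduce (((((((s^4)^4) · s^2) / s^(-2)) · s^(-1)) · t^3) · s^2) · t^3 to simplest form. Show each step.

(((((((s^4)^4) · s^2) / s^(-2)) · s^(-1)) · t^3) · s^2) · t^3
= (((((s^16 · s^2) / s^(-2)) · s^(-1)) · t^3) · s^2) · t^3    [power of a power]
= ((((s^18 / s^(-2)) · s^(-1)) · t^3) · s^2) · t^3    [product of powers]
= (((s^20 · s^(-1)) · t^3) · s^2) · t^3    [quotient of powers]
= ((s^19 · t^3) · s^2) · t^3    [product of powers]
= s^21t^6    [product of powers]

s^21t^6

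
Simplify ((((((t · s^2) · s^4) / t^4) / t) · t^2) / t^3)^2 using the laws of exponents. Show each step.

((((((t · s^2) · s^4) / t^4) / t) · t^2) / t^3)^2
= ((((((t · s^2) · s^4) / t^4) / t) · t^2)^2) / ((t^3)^2)    [power of a quotient]
= ((((((t · s^2) · s^4) / t^4) / t)^2) · ((t^2)^2)) / ((t^3)^2)    [power of a product]
= ((((((t · s^2) · s^4) / t^4)^2) / (t^2)) · ((t^2)^2)) / ((t^3)^2)    [power of a quotient]
= ((((((t · s^2) · s^4)^2) / ((t^4)^2)) / (t^2)) · ((t^2)^2)) / ((t^3)^2)    [power of a quotient]
= ((((((t · s^2)^2) · ((s^4)^2)) / ((t^4)^2)) / (t^2)) · ((t^2)^2)) / ((t^3)^2)    [power of a product]
= ((((((t^2) · ((s^2)^2)) · ((s^4)^2)) / ((t^4)^2)) / (t^2)) · ((t^2)^2)) / ((t^3)^2)    [power of a product]
= (((((t^2 · s^4) · ((s^4)^2)) / ((t^4)^2)) / (t^2)) · ((t^2)^2)) / ((t^3)^2)    [power of a power]
= (((((t^2 · s^4) · s^8) / ((t^4)^2)) / (t^2)) · ((t^2)^2)) / ((t^3)^2)    [power of a power]
= (((((t^2 · s^4) · s^8) / t^8) / (t^2)) · ((t^2)^2)) / ((t^3)^2)    [power of a power]
= (((((t^2 · s^4) · s^8) / t^8) / t^2) · t^4) / ((t^3)^2)    [power of a power]
= (((((t^2 · s^4) · s^8) / t^8) / t^2) · t^4) / t^6    [power of a power]
= s^12t^(-10)    [quotient of powers; product of powers]

s^12t^(-10)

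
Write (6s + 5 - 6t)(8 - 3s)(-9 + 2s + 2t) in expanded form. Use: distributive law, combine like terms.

(6s + 5 - 6t)(8 - 3s)(-9 + 2s + 2t)
= (48s - 18s² + 40 - 15s - 48t + 18st)(-9 + 2s + 2t)    [distributive law]
= (33s - 18s² + 40 - 48t + 18st)(-9 + 2s + 2t)    [combine like terms]
= -297s + 66s² + 66st + 162s² - 36s³ - 36s²t - 360 + 80s + 80t + 432t - 96st - 96t² - 162st + 36s²t + 36st²    [distributive law]
= -217s + 228s² - 192st - 36s³ - 360 + 512t - 96t² + 36st²    [combine like terms]

-217s + 228s² - 192st - 36s³ - 360 + 512t - 96t² + 36st²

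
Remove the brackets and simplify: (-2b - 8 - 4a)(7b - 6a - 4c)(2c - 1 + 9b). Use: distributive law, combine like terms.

44b²c - 490b² - 126b³ + 112abc + 448ab - 144ab² + 16bc² + 168bc + 56b + 80ac - 48a + 64c² - 32c + 48a²c - 24a² + 216a²b + 32ac²

(-2b - 8 - 4a)(7b - 6a - 4c)(2c - 1 + 9b)
= (-14b² + 12ab + 8bc - 56b + 48a + 32c - 28ab + 24a² + 16ac)(2c - 1 + 9b)    [distributive law]
= (-14b² - 16ab + 8bc - 56b + 48a + 32c + 24a² + 16ac)(2c - 1 + 9b)    [combine like terms]
= -28b²c + 14b² - 126b³ - 32abc + 16ab - 144ab² + 16bc² - 8bc + 72b²c - 112bc + 56b - 504b² + 96ac - 48a + 432ab + 64c² - 32c + 288bc + 48a²c - 24a² + 216a²b + 32ac² - 16ac + 144abc    [distributive law]
= 44b²c - 490b² - 126b³ + 112abc + 448ab - 144ab² + 16bc² + 168bc + 56b + 80ac - 48a + 64c² - 32c + 48a²c - 24a² + 216a²b + 32ac²    [combine like terms]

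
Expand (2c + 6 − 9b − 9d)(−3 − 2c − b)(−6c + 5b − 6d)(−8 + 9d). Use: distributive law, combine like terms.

−864c^2 + 1644c^2d + 1728bc − 1464bcd + 1404cd + 378cd^2 − 192c^3 + 216c^3d + 928bc^2 − 1044bc^2d − 756c^2d^2 − 208b^2c + 234b^2cd − 540bcd^2 − 864c + 720b − 882bd − 864d + 2268d^2 − 840b^2 + 1017b^2d + 513bd^2 − 360b^3 + 405b^3d − 81b^2d^2 − 1458d^3 − 972cd^3 − 486bd^3

(2c + 6 − 9b − 9d)(−3 − 2c − b)(−6c + 5b − 6d)(−8 + 9d)
= (−6c − 4c^2 − 2bc − 18 − 12c − 6b + 27b + 18bc + 9b^2 + 27d + 18cd + 9bd)(−6c + 5b − 6d)(−8 + 9d)    [distributive law]
= (−18c − 4c^2 + 16bc − 18 + 21b + 9b^2 + 27d + 18cd + 9bd)(−6c + 5b − 6d)(−8 + 9d)    [combine like terms]
= (108c^2 − 90bc + 108cd + 24c^3 − 20bc^2 + 24c^2d − 96bc^2 + 80b^2c − 96bcd + 108c − 90b + 108d − 126bc + 105b^2 − 126bd − 54b^2c + 45b^3 − 54b^2d − 162cd + 135bd − 162d^2 − 108c^2d + 90bcd − 108cd^2 − 54bcd + 45b^2d − 54bd^2)(−8 + 9d)    [distributive law]
= (108c^2 − 216bc − 54cd + 24c^3 − 116bc^2 − 84c^2d + 26b^2c − 60bcd + 108c − 90b + 108d + 105b^2 + 9bd + 45b^3 − 9b^2d − 162d^2 − 108cd^2 − 54bd^2)(−8 + 9d)    [combine like terms]
= −864c^2 + 972c^2d + 1728bc − 1944bcd + 432cd − 486cd^2 − 192c^3 + 216c^3d + 928bc^2 − 1044bc^2d + 672c^2d − 756c^2d^2 − 208b^2c + 234b^2cd + 480bcd − 540bcd^2 − 864c + 972cd + 720b − 810bd − 864d + 972d^2 − 840b^2 + 945b^2d − 72bd + 81bd^2 − 360b^3 + 405b^3d + 72b^2d − 81b^2d^2 + 1296d^2 − 1458d^3 + 864cd^2 − 972cd^3 + 432bd^2 − 486bd^3    [distributive law]
= −864c^2 + 1644c^2d + 1728bc − 1464bcd + 1404cd + 378cd^2 − 192c^3 + 216c^3d + 928bc^2 − 1044bc^2d − 756c^2d^2 − 208b^2c + 234b^2cd − 540bcd^2 − 864c + 720b − 882bd − 864d + 2268d^2 − 840b^2 + 1017b^2d + 513bd^2 − 360b^3 + 405b^3d − 81b^2d^2 − 1458d^3 − 972cd^3 − 486bd^3    [combine like terms]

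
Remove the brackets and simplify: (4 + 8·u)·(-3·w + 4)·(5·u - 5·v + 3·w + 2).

-12·u·w + 60·v·w - 36·w^2 + 24·w + 144·u - 80·v + 32 - 120·u^2·w + 120·u·v·w - 72·u·w^2 + 160·u^2 - 160·u·v

(4 + 8·u)·(-3·w + 4)·(5·u - 5·v + 3·w + 2)
= (-12·w + 16 - 24·u·w + 32·u)·(5·u - 5·v + 3·w + 2)    [distributive law]
= -60·u·w + 60·v·w - 36·w^2 - 24·w + 80·u - 80·v + 48·w + 32 - 120·u^2·w + 120·u·v·w - 72·u·w^2 - 48·u·w + 160·u^2 - 160·u·v + 96·u·w + 64·u    [distributive law]
= -12·u·w + 60·v·w - 36·w^2 + 24·w + 144·u - 80·v + 32 - 120·u^2·w + 120·u·v·w - 72·u·w^2 + 160·u^2 - 160·u·v    [combine like terms]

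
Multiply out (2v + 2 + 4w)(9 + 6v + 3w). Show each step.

(2v + 2 + 4w)(9 + 6v + 3w)
= 18v + 12v^2 + 6vw + 18 + 12v + 6w + 36w + 24vw + 12w^2    [distributive law]
= 30v + 12v^2 + 30vw + 18 + 42w + 12w^2    [combine like terms]

30v + 12v^2 + 30vw + 18 + 42w + 12w^2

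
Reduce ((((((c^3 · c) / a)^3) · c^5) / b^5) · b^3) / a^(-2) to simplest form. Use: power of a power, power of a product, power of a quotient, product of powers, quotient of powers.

a^(-1)b^(-2)c^17

((((((c^3 · c) / a)^3) · c^5) / b^5) · b^3) / a^(-2)
= ((((((c^3 · c)^3) / (a^3)) · c^5) / b^5) · b^3) / a^(-2)    [power of a quotient]
= (((((((c^3)^3) · (c^3)) / (a^3)) · c^5) / b^5) · b^3) / a^(-2)    [power of a product]
= (((((c^9 · (c^3)) / (a^3)) · c^5) / b^5) · b^3) / a^(-2)    [power of a power]
= ((((c^12 / (a^3)) · c^5) / b^5) · b^3) / a^(-2)    [product of powers]
= a^(-1)b^(-2)c^17    [quotient of powers; product of powers]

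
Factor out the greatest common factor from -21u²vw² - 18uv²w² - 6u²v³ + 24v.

3v(-7u²w² - 6uvw² - 2u²v² + 8)

-21u²vw² - 18uv²w² - 6u²v³ + 24v
= 3(-7u²vw² - 6uv²w² - 2u²v³ + 8v)    [factor out 3]
= 3v(-7u²w² - 6uvw² - 2u²v² + 8)    [factor out v]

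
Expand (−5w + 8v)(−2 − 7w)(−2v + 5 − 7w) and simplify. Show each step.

(−5w + 8v)(−2 − 7w)(−2v + 5 − 7w)
= (10w + 35w² − 16v − 56vw)(−2v + 5 − 7w)    [distributive law]
= −20vw + 50w − 70w² − 70vw² + 175w² − 245w³ + 32v² − 80v + 112vw + 112v²w − 280vw + 392vw²    [distributive law]
= −188vw + 50w + 105w² + 322vw² − 245w³ + 32v² − 80v + 112v²w    [combine like terms]

−188vw + 50w + 105w² + 322vw² − 245w³ + 32v² − 80v + 112v²w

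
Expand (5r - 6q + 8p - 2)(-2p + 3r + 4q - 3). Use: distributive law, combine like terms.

14pr + 15r^2 + 2qr - 21r + 44pq - 24q^2 + 10q - 16p^2 - 20p + 6

(5r - 6q + 8p - 2)(-2p + 3r + 4q - 3)
= -10pr + 15r^2 + 20qr - 15r + 12pq - 18qr - 24q^2 + 18q - 16p^2 + 24pr + 32pq - 24p + 4p - 6r - 8q + 6    [distributive law]
= 14pr + 15r^2 + 2qr - 21r + 44pq - 24q^2 + 10q - 16p^2 - 20p + 6    [combine like terms]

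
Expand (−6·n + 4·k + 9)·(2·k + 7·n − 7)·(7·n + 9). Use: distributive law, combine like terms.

112·k·n^2 + 74·k·n − 294·n^3 + 357·n^2 + 504·n + 56·k^2·n + 72·k^2 − 90·k − 567

(−6·n + 4·k + 9)·(2·k + 7·n − 7)·(7·n + 9)
= (−12·k·n − 42·n^2 + 42·n + 8·k^2 + 28·k·n − 28·k + 18·k + 63·n − 63)·(7·n + 9)    [distributive law]
= (16·k·n − 42·n^2 + 105·n + 8·k^2 − 10·k − 63)·(7·n + 9)    [combine like terms]
= 112·k·n^2 + 144·k·n − 294·n^3 − 378·n^2 + 735·n^2 + 945·n + 56·k^2·n + 72·k^2 − 70·k·n − 90·k − 441·n − 567    [distributive law]
= 112·k·n^2 + 74·k·n − 294·n^3 + 357·n^2 + 504·n + 56·k^2·n + 72·k^2 − 90·k − 567    [combine like terms]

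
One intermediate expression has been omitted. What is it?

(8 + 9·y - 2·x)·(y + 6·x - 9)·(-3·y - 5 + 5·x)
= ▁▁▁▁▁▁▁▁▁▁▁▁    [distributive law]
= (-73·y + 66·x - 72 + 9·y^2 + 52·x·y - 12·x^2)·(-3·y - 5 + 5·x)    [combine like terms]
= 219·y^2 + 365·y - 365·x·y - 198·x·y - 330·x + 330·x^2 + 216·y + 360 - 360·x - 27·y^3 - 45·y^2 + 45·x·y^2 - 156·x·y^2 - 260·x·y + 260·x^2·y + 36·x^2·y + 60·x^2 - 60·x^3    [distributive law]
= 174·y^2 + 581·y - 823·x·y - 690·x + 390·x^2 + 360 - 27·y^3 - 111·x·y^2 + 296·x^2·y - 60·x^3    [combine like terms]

Applying distributive law to the line above:

(8·y + 48·x - 72 + 9·y^2 + 54·x·y - 81·y - 2·x·y - 12·x^2 + 18·x)·(-3·y - 5 + 5·x)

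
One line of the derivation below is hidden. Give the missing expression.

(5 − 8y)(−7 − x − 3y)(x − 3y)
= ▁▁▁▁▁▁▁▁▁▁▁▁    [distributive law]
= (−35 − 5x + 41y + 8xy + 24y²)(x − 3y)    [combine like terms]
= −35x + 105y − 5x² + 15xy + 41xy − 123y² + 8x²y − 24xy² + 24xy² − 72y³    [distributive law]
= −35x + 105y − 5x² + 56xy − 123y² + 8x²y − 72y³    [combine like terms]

By distributive law:

(−35 − 5x − 15y + 56y + 8xy + 24y²)(x − 3y)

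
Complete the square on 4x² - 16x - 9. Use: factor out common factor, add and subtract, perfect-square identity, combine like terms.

4(x - 2)² - 25

4x² - 16x - 9
= 4(x² - 4x) - 9    [factor out 4 from the x-terms]
= 4(x² - 4x + 4 - 4) - 9    [add and subtract 4 inside the bracket]
= 4(x - 2)² - 16 - 9    [perfect-square identity]
= 4(x - 2)² - 25    [combine constants]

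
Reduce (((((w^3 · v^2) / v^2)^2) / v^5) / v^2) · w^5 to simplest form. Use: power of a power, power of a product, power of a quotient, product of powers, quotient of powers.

v^(-7)w^11

(((((w^3 · v^2) / v^2)^2) / v^5) / v^2) · w^5
= (((((w^3 · v^2)^2) / ((v^2)^2)) / v^5) / v^2) · w^5    [power of a quotient]
= ((((((w^3)^2) · ((v^2)^2)) / ((v^2)^2)) / v^5) / v^2) · w^5    [power of a product]
= ((((w^6 · ((v^2)^2)) / ((v^2)^2)) / v^5) / v^2) · w^5    [power of a power]
= ((((w^6 · v^4) / ((v^2)^2)) / v^5) / v^2) · w^5    [power of a power]
= ((((w^6 · v^4) / v^4) / v^5) / v^2) · w^5    [power of a power]
= v^(-7)w^11    [quotient of powers; product of powers]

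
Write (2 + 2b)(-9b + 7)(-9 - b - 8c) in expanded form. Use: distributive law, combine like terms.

22b + 166b² + 32bc - 126 - 112c + 18b³ + 144b²c

(2 + 2b)(-9b + 7)(-9 - b - 8c)
= (-18b + 14 - 18b² + 14b)(-9 - b - 8c)    [distributive law]
= (-4b + 14 - 18b²)(-9 - b - 8c)    [combine like terms]
= 36b + 4b² + 32bc - 126 - 14b - 112c + 162b² + 18b³ + 144b²c    [distributive law]
= 22b + 166b² + 32bc - 126 - 112c + 18b³ + 144b²c    [combine like terms]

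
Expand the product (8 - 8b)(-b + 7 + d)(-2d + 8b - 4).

224bd - 544b^2 + 704b - 144d - 224 - 16d^2 - 80b^2d + 64b^3 + 16bd^2

(8 - 8b)(-b + 7 + d)(-2d + 8b - 4)
= (-8b + 56 + 8d + 8b^2 - 56b - 8bd)(-2d + 8b - 4)    [distributive law]
= (-64b + 56 + 8d + 8b^2 - 8bd)(-2d + 8b - 4)    [combine like terms]
= 128bd - 512b^2 + 256b - 112d + 448b - 224 - 16d^2 + 64bd - 32d - 16b^2d + 64b^3 - 32b^2 + 16bd^2 - 64b^2d + 32bd    [distributive law]
= 224bd - 544b^2 + 704b - 144d - 224 - 16d^2 - 80b^2d + 64b^3 + 16bd^2    [combine like terms]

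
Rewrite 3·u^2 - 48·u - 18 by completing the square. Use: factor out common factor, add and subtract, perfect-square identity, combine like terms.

3·u^2 - 48·u - 18
= 3(u^2 - 16·u) - 18    [factor out 3 from the u-terms]
= 3(u^2 - 16·u + 64 - 64) - 18    [add and subtract 64 inside the bracket]
= 3(u - 8)^2 - 192 - 18    [perfect-square identity]
= 3(u - 8)^2 - 210    [combine constants]

3(u - 8)^2 - 210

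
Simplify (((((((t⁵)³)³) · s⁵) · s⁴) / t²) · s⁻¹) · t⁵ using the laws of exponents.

s⁸·t⁴⁸

(((((((t⁵)³)³) · s⁵) · s⁴) / t²) · s⁻¹) · t⁵
= ((((((t⁵)⁹) · s⁵) · s⁴) / t²) · s⁻¹) · t⁵    [power of a power]
= ((((t⁴⁵ · s⁵) · s⁴) / t²) · s⁻¹) · t⁵    [power of a power]
= s⁸·t⁴⁸    [quotient of powers; product of powers]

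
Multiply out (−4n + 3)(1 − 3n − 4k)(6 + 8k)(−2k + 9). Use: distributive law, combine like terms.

(−4n + 3)(1 − 3n − 4k)(6 + 8k)(−2k + 9)
= (−4n + 12n^2 + 16kn + 3 − 9n − 12k)(6 + 8k)(−2k + 9)    [distributive law]
= (−13n + 12n^2 + 16kn + 3 − 12k)(6 + 8k)(−2k + 9)    [combine like terms]
= (−78n − 104kn + 72n^2 + 96kn^2 + 96kn + 128k^2n + 18 + 24k − 72k − 96k^2)(−2k + 9)    [distributive law]
= (−78n − 8kn + 72n^2 + 96kn^2 + 128k^2n + 18 − 48k − 96k^2)(−2k + 9)    [combine like terms]
= 156kn − 702n + 16k^2n − 72kn − 144kn^2 + 648n^2 − 192k^2n^2 + 864kn^2 − 256k^3n + 1152k^2n − 36k + 162 + 96k^2 − 432k + 192k^3 − 864k^2    [distributive law]
= 84kn − 702n + 1168k^2n + 720kn^2 + 648n^2 − 192k^2n^2 − 256k^3n − 468k + 162 − 768k^2 + 192k^3    [combine like terms]

84kn − 702n + 1168k^2n + 720kn^2 + 648n^2 − 192k^2n^2 − 256k^3n − 468k + 162 − 768k^2 + 192k^3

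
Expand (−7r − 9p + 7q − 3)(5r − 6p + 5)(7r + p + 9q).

(−7r − 9p + 7q − 3)(5r − 6p + 5)(7r + p + 9q)
= (−35r^2 + 42pr − 35r − 45pr + 54p^2 − 45p + 35qr − 42pq + 35q − 15r + 18p − 15)(7r + p + 9q)    [distributive law]
= (−35r^2 − 3pr − 50r + 54p^2 − 27p + 35qr − 42pq + 35q − 15)(7r + p + 9q)    [combine like terms]
= −245r^3 − 35pr^2 − 315qr^2 − 21pr^2 − 3p^2r − 27pqr − 350r^2 − 50pr − 450qr + 378p^2r + 54p^3 + 486p^2q − 189pr − 27p^2 − 243pq + 245qr^2 + 35pqr + 315q^2r − 294pqr − 42p^2q − 378pq^2 + 245qr + 35pq + 315q^2 − 105r − 15p − 135q    [distributive law]
= −245r^3 − 56pr^2 − 70qr^2 + 375p^2r − 286pqr − 350r^2 − 239pr − 205qr + 54p^3 + 444p^2q − 27p^2 − 208pq + 315q^2r − 378pq^2 + 315q^2 − 105r − 15p − 135q    [combine like terms]

−245r^3 − 56pr^2 − 70qr^2 + 375p^2r − 286pqr − 350r^2 − 239pr − 205qr + 54p^3 + 444p^2q − 27p^2 − 208pq + 315q^2r − 378pq^2 + 315q^2 − 105r − 15p − 135q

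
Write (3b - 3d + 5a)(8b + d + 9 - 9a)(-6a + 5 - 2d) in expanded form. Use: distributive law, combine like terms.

(3b - 3d + 5a)(8b + d + 9 - 9a)(-6a + 5 - 2d)
= (24b^2 + 3bd + 27b - 27ab - 24bd - 3d^2 - 27d + 27ad + 40ab + 5ad + 45a - 45a^2)(-6a + 5 - 2d)    [distributive law]
= (24b^2 - 21bd + 27b + 13ab - 3d^2 - 27d + 32ad + 45a - 45a^2)(-6a + 5 - 2d)    [combine like terms]
= -144ab^2 + 120b^2 - 48b^2d + 126abd - 105bd + 42bd^2 - 162ab + 135b - 54bd - 78a^2b + 65ab - 26abd + 18ad^2 - 15d^2 + 6d^3 + 162ad - 135d + 54d^2 - 192a^2d + 160ad - 64ad^2 - 270a^2 + 225a - 90ad + 270a^3 - 225a^2 + 90a^2d    [distributive law]
= -144ab^2 + 120b^2 - 48b^2d + 100abd - 159bd + 42bd^2 - 97ab + 135b - 78a^2b - 46ad^2 + 39d^2 + 6d^3 + 232ad - 135d - 102a^2d - 495a^2 + 225a + 270a^3    [combine like terms]

-144ab^2 + 120b^2 - 48b^2d + 100abd - 159bd + 42bd^2 - 97ab + 135b - 78a^2b - 46ad^2 + 39d^2 + 6d^3 + 232ad - 135d - 102a^2d - 495a^2 + 225a + 270a^3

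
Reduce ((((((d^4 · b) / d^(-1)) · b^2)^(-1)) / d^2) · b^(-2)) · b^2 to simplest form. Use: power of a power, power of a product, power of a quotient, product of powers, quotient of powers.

((((((d^4 · b) / d^(-1)) · b^2)^(-1)) / d^2) · b^(-2)) · b^2
= ((((((d^4 · b) / d^(-1))^(-1)) · ((b^2)^(-1))) / d^2) · b^(-2)) · b^2    [power of a product]
= ((((((d^4 · b)^(-1)) / ((d^(-1))^(-1))) · ((b^2)^(-1))) / d^2) · b^(-2)) · b^2    [power of a quotient]
= (((((((d^4)^(-1)) · (b^(-1))) / ((d^(-1))^(-1))) · ((b^2)^(-1))) / d^2) · b^(-2)) · b^2    [power of a product]
= (((((d^(-4) · (b^(-1))) / ((d^(-1))^(-1))) · ((b^2)^(-1))) / d^2) · b^(-2)) · b^2    [power of a power]
= (((((d^(-4) · b^(-1)) / d) · ((b^2)^(-1))) / d^2) · b^(-2)) · b^2    [power of a power]
= (((((d^(-4) · b^(-1)) / d) · b^(-2)) / d^2) · b^(-2)) · b^2    [power of a power]
= b^(-3)·d^(-7)    [quotient of powers; product of powers]

b^(-3)·d^(-7)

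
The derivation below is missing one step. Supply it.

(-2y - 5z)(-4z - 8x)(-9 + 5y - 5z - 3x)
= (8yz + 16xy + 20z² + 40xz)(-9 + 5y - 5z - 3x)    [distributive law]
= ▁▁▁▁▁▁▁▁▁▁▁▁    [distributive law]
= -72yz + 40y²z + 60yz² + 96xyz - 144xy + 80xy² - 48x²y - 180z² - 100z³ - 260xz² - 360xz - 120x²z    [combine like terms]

Applying distributive law to the line above:

-72yz + 40y²z - 40yz² - 24xyz - 144xy + 80xy² - 80xyz - 48x²y - 180z² + 100yz² - 100z³ - 60xz² - 360xz + 200xyz - 200xz² - 120x²z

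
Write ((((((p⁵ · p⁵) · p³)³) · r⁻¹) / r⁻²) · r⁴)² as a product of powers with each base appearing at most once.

((((((p⁵ · p⁵) · p³)³) · r⁻¹) / r⁻²) · r⁴)²
= ((((((p⁵ · p⁵) · p³)³) · r⁻¹) / r⁻²)²) · ((r⁴)²)    [power of a product]
= ((((((p⁵ · p⁵) · p³)³) · r⁻¹)²) / ((r⁻²)²)) · ((r⁴)²)    [power of a quotient]
= ((((((p⁵ · p⁵) · p³)³)²) · ((r⁻¹)²)) / ((r⁻²)²)) · ((r⁴)²)    [power of a product]
= (((((p⁵ · p⁵) · p³)⁶) · ((r⁻¹)²)) / ((r⁻²)²)) · ((r⁴)²)    [power of a power]
= (((((p⁵ · p⁵)⁶) · ((p³)⁶)) · ((r⁻¹)²)) / ((r⁻²)²)) · ((r⁴)²)    [power of a product]
= ((((((p⁵)⁶) · ((p⁵)⁶)) · ((p³)⁶)) · ((r⁻¹)²)) / ((r⁻²)²)) · ((r⁴)²)    [power of a product]
= ((((p³⁰ · ((p⁵)⁶)) · ((p³)⁶)) · ((r⁻¹)²)) / ((r⁻²)²)) · ((r⁴)²)    [power of a power]
= ((((p³⁰ · p³⁰) · ((p³)⁶)) · ((r⁻¹)²)) / ((r⁻²)²)) · ((r⁴)²)    [power of a power]
= (((p⁶⁰ · ((p³)⁶)) · ((r⁻¹)²)) / ((r⁻²)²)) · ((r⁴)²)    [product of powers]
= (((p⁶⁰ · p¹⁸) · ((r⁻¹)²)) / ((r⁻²)²)) · ((r⁴)²)    [power of a power]
= ((p⁷⁸ · ((r⁻¹)²)) / ((r⁻²)²)) · ((r⁴)²)    [product of powers]
= ((p⁷⁸ · r⁻²) / ((r⁻²)²)) · ((r⁴)²)    [power of a power]
= ((p⁷⁸ · r⁻²) / r⁻⁴) · ((r⁴)²)    [power of a power]
= ((p⁷⁸ · r⁻²) / r⁻⁴) · r⁸    [power of a power]
= p⁷⁸r¹⁰    [quotient of powers; product of powers]

p⁷⁸r¹⁰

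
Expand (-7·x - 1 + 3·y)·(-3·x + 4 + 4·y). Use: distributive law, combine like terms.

(-7·x - 1 + 3·y)·(-3·x + 4 + 4·y)
= 21·x^2 - 28·x - 28·x·y + 3·x - 4 - 4·y - 9·x·y + 12·y + 12·y^2    [distributive law]
= 21·x^2 - 25·x - 37·x·y - 4 + 8·y + 12·y^2    [combine like terms]

21·x^2 - 25·x - 37·x·y - 4 + 8·y + 12·y^2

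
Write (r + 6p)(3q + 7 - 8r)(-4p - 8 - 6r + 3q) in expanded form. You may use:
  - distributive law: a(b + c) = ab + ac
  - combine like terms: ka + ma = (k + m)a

(r + 6p)(3q + 7 - 8r)(-4p - 8 - 6r + 3q)
= (3qr + 7r - 8r² + 18pq + 42p - 48pr)(-4p - 8 - 6r + 3q)    [distributive law]
= -12pqr - 24qr - 18qr² + 9q²r - 28pr - 56r - 42r² + 21qr + 32pr² + 64r² + 48r³ - 24qr² - 72p²q - 144pq - 108pqr + 54pq² - 168p² - 336p - 252pr + 126pq + 192p²r + 384pr + 288pr² - 144pqr    [distributive law]
= -264pqr - 3qr - 42qr² + 9q²r + 104pr - 56r + 22r² + 320pr² + 48r³ - 72p²q - 18pq + 54pq² - 168p² - 336p + 192p²r    [combine like terms]

-264pqr - 3qr - 42qr² + 9q²r + 104pr - 56r + 22r² + 320pr² + 48r³ - 72p²q - 18pq + 54pq² - 168p² - 336p + 192p²r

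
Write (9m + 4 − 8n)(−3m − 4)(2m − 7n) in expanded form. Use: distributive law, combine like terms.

(9m + 4 − 8n)(−3m − 4)(2m − 7n)
= (−27m^2 − 36m − 12m − 16 + 24mn + 32n)(2m − 7n)    [distributive law]
= (−27m^2 − 48m − 16 + 24mn + 32n)(2m − 7n)    [combine like terms]
= −54m^3 + 189m^2n − 96m^2 + 336mn − 32m + 112n + 48m^2n − 168mn^2 + 64mn − 224n^2    [distributive law]
= −54m^3 + 237m^2n − 96m^2 + 400mn − 32m + 112n − 168mn^2 − 224n^2    [combine like terms]

−54m^3 + 237m^2n − 96m^2 + 400mn − 32m + 112n − 168mn^2 − 224n^2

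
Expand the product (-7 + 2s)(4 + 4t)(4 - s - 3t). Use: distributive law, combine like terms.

(-7 + 2s)(4 + 4t)(4 - s - 3t)
= (-28 - 28t + 8s + 8st)(4 - s - 3t)    [distributive law]
= -112 + 28s + 84t - 112t + 28st + 84t^2 + 32s - 8s^2 - 24st + 32st - 8s^2t - 24st^2    [distributive law]
= -112 + 60s - 28t + 36st + 84t^2 - 8s^2 - 8s^2t - 24st^2    [combine like terms]

-112 + 60s - 28t + 36st + 84t^2 - 8s^2 - 8s^2t - 24st^2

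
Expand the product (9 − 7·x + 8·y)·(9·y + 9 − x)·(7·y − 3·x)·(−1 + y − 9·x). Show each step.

(9 − 7·x + 8·y)·(9·y + 9 − x)·(7·y − 3·x)·(−1 + y − 9·x)
= (81·y + 81 − 9·x − 63·x·y − 63·x + 7·x² + 72·y² + 72·y − 8·x·y)·(7·y − 3·x)·(−1 + y − 9·x)    [distributive law]
= (153·y + 81 − 72·x − 71·x·y + 7·x² + 72·y²)·(7·y − 3·x)·(−1 + y − 9·x)    [combine like terms]
= (1071·y² − 459·x·y + 567·y − 243·x − 504·x·y + 216·x² − 497·x·y² + 213·x²·y + 49·x²·y − 21·x³ + 504·y³ − 216·x·y²)·(−1 + y − 9·x)    [distributive law]
= (1071·y² − 963·x·y + 567·y − 243·x + 216·x² − 713·x·y² + 262·x²·y − 21·x³ + 504·y³)·(−1 + y − 9·x)    [combine like terms]
= −1071·y² + 1071·y³ − 9639·x·y² + 963·x·y − 963·x·y² + 8667·x²·y − 567·y + 567·y² − 5103·x·y + 243·x − 243·x·y + 2187·x² − 216·x² + 216·x²·y − 1944·x³ + 713·x·y² − 713·x·y³ + 6417·x²·y² − 262·x²·y + 262·x²·y² − 2358·x³·y + 21·x³ − 21·x³·y + 189·x⁴ − 504·y³ + 504·y⁴ − 4536·x·y³    [distributive law]
= −504·y² + 567·y³ − 9889·x·y² − 4383·x·y + 8621·x²·y − 567·y + 243·x + 1971·x² − 1923·x³ − 5249·x·y³ + 6679·x²·y² − 2379·x³·y + 189·x⁴ + 504·y⁴    [combine like terms]

−504·y² + 567·y³ − 9889·x·y² − 4383·x·y + 8621·x²·y − 567·y + 243·x + 1971·x² − 1923·x³ − 5249·x·y³ + 6679·x²·y² − 2379·x³·y + 189·x⁴ + 504·y⁴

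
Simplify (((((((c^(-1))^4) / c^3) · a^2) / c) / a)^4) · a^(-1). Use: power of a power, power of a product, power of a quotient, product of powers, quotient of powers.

(((((((c^(-1))^4) / c^3) · a^2) / c) / a)^4) · a^(-1)
= (((((((c^(-1))^4) / c^3) · a^2) / c)^4) / (a^4)) · a^(-1)    [power of a quotient]
= (((((((c^(-1))^4) / c^3) · a^2)^4) / (c^4)) / (a^4)) · a^(-1)    [power of a quotient]
= (((((((c^(-1))^4) / c^3)^4) · ((a^2)^4)) / (c^4)) / (a^4)) · a^(-1)    [power of a product]
= (((((((c^(-1))^4)^4) / ((c^3)^4)) · ((a^2)^4)) / (c^4)) / (a^4)) · a^(-1)    [power of a quotient]
= ((((((c^(-1))^16) / ((c^3)^4)) · ((a^2)^4)) / (c^4)) / (a^4)) · a^(-1)    [power of a power]
= ((((c^(-16) / ((c^3)^4)) · ((a^2)^4)) / (c^4)) / (a^4)) · a^(-1)    [power of a power]
= ((((c^(-16) / c^12) · ((a^2)^4)) / (c^4)) / (a^4)) · a^(-1)    [power of a power]
= (((c^(-28) · ((a^2)^4)) / (c^4)) / (a^4)) · a^(-1)    [quotient of powers]
= (((c^(-28) · a^8) / (c^4)) / (a^4)) · a^(-1)    [power of a power]
= a^3c^(-32)    [quotient of powers; product of powers]

a^3c^(-32)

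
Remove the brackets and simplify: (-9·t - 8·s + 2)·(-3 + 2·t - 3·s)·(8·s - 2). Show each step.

226·s·t - 62·t - 144·s·t^2 + 36·t^2 + 88·s^2·t + 96·s^2 - 84·s + 192·s^3 + 12

(-9·t - 8·s + 2)·(-3 + 2·t - 3·s)·(8·s - 2)
= (27·t - 18·t^2 + 27·s·t + 24·s - 16·s·t + 24·s^2 - 6 + 4·t - 6·s)·(8·s - 2)    [distributive law]
= (31·t - 18·t^2 + 11·s·t + 18·s + 24·s^2 - 6)·(8·s - 2)    [combine like terms]
= 248·s·t - 62·t - 144·s·t^2 + 36·t^2 + 88·s^2·t - 22·s·t + 144·s^2 - 36·s + 192·s^3 - 48·s^2 - 48·s + 12    [distributive law]
= 226·s·t - 62·t - 144·s·t^2 + 36·t^2 + 88·s^2·t + 96·s^2 - 84·s + 192·s^3 + 12    [combine like terms]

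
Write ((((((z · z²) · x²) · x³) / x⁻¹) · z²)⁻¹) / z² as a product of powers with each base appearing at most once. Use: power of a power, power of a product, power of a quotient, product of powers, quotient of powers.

x⁻⁶z⁻⁷

((((((z · z²) · x²) · x³) / x⁻¹) · z²)⁻¹) / z²
= ((((((z · z²) · x²) · x³) / x⁻¹)⁻¹) · ((z²)⁻¹)) / z²    [power of a product]
= ((((((z · z²) · x²) · x³)⁻¹) / ((x⁻¹)⁻¹)) · ((z²)⁻¹)) / z²    [power of a quotient]
= ((((((z · z²) · x²)⁻¹) · ((x³)⁻¹)) / ((x⁻¹)⁻¹)) · ((z²)⁻¹)) / z²    [power of a product]
= ((((((z · z²)⁻¹) · ((x²)⁻¹)) · ((x³)⁻¹)) / ((x⁻¹)⁻¹)) · ((z²)⁻¹)) / z²    [power of a product]
= ((((((z⁻¹) · ((z²)⁻¹)) · ((x²)⁻¹)) · ((x³)⁻¹)) / ((x⁻¹)⁻¹)) · ((z²)⁻¹)) / z²    [power of a product]
= (((((z⁻¹ · z⁻²) · ((x²)⁻¹)) · ((x³)⁻¹)) / ((x⁻¹)⁻¹)) · ((z²)⁻¹)) / z²    [power of a power]
= ((((z⁻³ · ((x²)⁻¹)) · ((x³)⁻¹)) / ((x⁻¹)⁻¹)) · ((z²)⁻¹)) / z²    [product of powers]
= ((((z⁻³ · x⁻²) · ((x³)⁻¹)) / ((x⁻¹)⁻¹)) · ((z²)⁻¹)) / z²    [power of a power]
= ((((z⁻³ · x⁻²) · x⁻³) / ((x⁻¹)⁻¹)) · ((z²)⁻¹)) / z²    [power of a power]
= ((((z⁻³ · x⁻²) · x⁻³) / x) · ((z²)⁻¹)) / z²    [power of a power]
= ((((z⁻³ · x⁻²) · x⁻³) / x) · z⁻²) / z²    [power of a power]
= x⁻⁶z⁻⁷    [quotient of powers; product of powers]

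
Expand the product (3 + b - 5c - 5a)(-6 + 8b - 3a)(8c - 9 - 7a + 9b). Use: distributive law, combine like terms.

-414c + 162 - 63a - 324b + 774bc + 450ab + 90b² - 177ac - 282a² - 296b²c - 443ab² + 72b³ + 71abc + 436a²b + 240c² - 320bc² + 120ac² + 15a²c - 105a³

(3 + b - 5c - 5a)(-6 + 8b - 3a)(8c - 9 - 7a + 9b)
= (-18 + 24b - 9a - 6b + 8b² - 3ab + 30c - 40bc + 15ac + 30a - 40ab + 15a²)(8c - 9 - 7a + 9b)    [distributive law]
= (-18 + 18b + 21a + 8b² - 43ab + 30c - 40bc + 15ac + 15a²)(8c - 9 - 7a + 9b)    [combine like terms]
= -144c + 162 + 126a - 162b + 144bc - 162b - 126ab + 162b² + 168ac - 189a - 147a² + 189ab + 64b²c - 72b² - 56ab² + 72b³ - 344abc + 387ab + 301a²b - 387ab² + 240c² - 270c - 210ac + 270bc - 320bc² + 360bc + 280abc - 360b²c + 120ac² - 135ac - 105a²c + 135abc + 120a²c - 135a² - 105a³ + 135a²b    [distributive law]
= -414c + 162 - 63a - 324b + 774bc + 450ab + 90b² - 177ac - 282a² - 296b²c - 443ab² + 72b³ + 71abc + 436a²b + 240c² - 320bc² + 120ac² + 15a²c - 105a³    [combine like terms]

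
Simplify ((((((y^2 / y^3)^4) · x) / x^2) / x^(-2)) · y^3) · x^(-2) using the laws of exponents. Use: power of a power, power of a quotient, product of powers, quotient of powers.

((((((y^2 / y^3)^4) · x) / x^2) / x^(-2)) · y^3) · x^(-2)
= (((((((y^2)^4) / ((y^3)^4)) · x) / x^2) / x^(-2)) · y^3) · x^(-2)    [power of a quotient]
= (((((y^8 / ((y^3)^4)) · x) / x^2) / x^(-2)) · y^3) · x^(-2)    [power of a power]
= (((((y^8 / y^12) · x) / x^2) / x^(-2)) · y^3) · x^(-2)    [power of a power]
= ((((y^(-4) · x) / x^2) / x^(-2)) · y^3) · x^(-2)    [quotient of powers]
= x^(-1)·y^(-1)    [quotient of powers; product of powers]

x^(-1)·y^(-1)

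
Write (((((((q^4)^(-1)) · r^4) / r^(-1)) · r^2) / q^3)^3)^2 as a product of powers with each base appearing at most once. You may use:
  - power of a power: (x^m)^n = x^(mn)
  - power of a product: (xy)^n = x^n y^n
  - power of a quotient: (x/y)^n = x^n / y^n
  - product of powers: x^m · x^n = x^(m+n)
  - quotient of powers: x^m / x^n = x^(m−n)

(((((((q^4)^(-1)) · r^4) / r^(-1)) · r^2) / q^3)^3)^2
= ((((((q^4)^(-1)) · r^4) / r^(-1)) · r^2) / q^3)^6    [power of a power]
= ((((((q^4)^(-1)) · r^4) / r^(-1)) · r^2)^6) / ((q^3)^6)    [power of a quotient]
= ((((((q^4)^(-1)) · r^4) / r^(-1))^6) · ((r^2)^6)) / ((q^3)^6)    [power of a product]
= ((((((q^4)^(-1)) · r^4)^6) / ((r^(-1))^6)) · ((r^2)^6)) / ((q^3)^6)    [power of a quotient]
= ((((((q^4)^(-1))^6) · ((r^4)^6)) / ((r^(-1))^6)) · ((r^2)^6)) / ((q^3)^6)    [power of a product]
= (((((q^4)^(-6)) · ((r^4)^6)) / ((r^(-1))^6)) · ((r^2)^6)) / ((q^3)^6)    [power of a power]
= (((q^(-24) · ((r^4)^6)) / ((r^(-1))^6)) · ((r^2)^6)) / ((q^3)^6)    [power of a power]
= (((q^(-24) · r^24) / ((r^(-1))^6)) · ((r^2)^6)) / ((q^3)^6)    [power of a power]
= (((q^(-24) · r^24) / r^(-6)) · ((r^2)^6)) / ((q^3)^6)    [power of a power]
= (((q^(-24) · r^24) / r^(-6)) · r^12) / ((q^3)^6)    [power of a power]
= (((q^(-24) · r^24) / r^(-6)) · r^12) / q^18    [power of a power]
= q^(-42)·r^42    [quotient of powers; product of powers]

q^(-42)·r^42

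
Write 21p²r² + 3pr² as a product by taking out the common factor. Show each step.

21p²r² + 3pr²
= 3(7p²r² + pr²)    [factor out 3]
= 3pr²(7p + 1)    [factor out pr²]

3pr²(7p + 1)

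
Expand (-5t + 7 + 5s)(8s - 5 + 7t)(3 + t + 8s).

608st - 285st^2 + 187t - 31t^2 - 35t^3 - 187s + 368s^2 - 105 + 320s^3

(-5t + 7 + 5s)(8s - 5 + 7t)(3 + t + 8s)
= (-40st + 25t - 35t^2 + 56s - 35 + 49t + 40s^2 - 25s + 35st)(3 + t + 8s)    [distributive law]
= (-5st + 74t - 35t^2 + 31s - 35 + 40s^2)(3 + t + 8s)    [combine like terms]
= -15st - 5st^2 - 40s^2t + 222t + 74t^2 + 592st - 105t^2 - 35t^3 - 280st^2 + 93s + 31st + 248s^2 - 105 - 35t - 280s + 120s^2 + 40s^2t + 320s^3    [distributive law]
= 608st - 285st^2 + 187t - 31t^2 - 35t^3 - 187s + 368s^2 - 105 + 320s^3    [combine like terms]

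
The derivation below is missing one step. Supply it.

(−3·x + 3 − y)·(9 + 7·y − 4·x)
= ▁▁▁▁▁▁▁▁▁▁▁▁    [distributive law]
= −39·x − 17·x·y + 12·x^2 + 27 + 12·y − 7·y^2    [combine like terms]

By distributive law:

−27·x − 21·x·y + 12·x^2 + 27 + 21·y − 12·x − 9·y − 7·y^2 + 4·x·y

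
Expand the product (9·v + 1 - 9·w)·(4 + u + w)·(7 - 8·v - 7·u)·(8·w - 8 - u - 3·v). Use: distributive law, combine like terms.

-249·v·w - 1844·v + 1419·u·v + 1644·v^2 - 2757·v^2·w + 1455·u·v^2 + 864·v^3 - 2537·u·v·w + 722·u^2·v - 531·u·v^2·w + 261·u^2·v^2 + 216·u·v^3 - 702·u^2·v·w + 63·u^3·v + 2357·v·w^2 - 792·v^2·w^2 + 216·v^3·w - 189·u·v·w^2 + 2184·w - 224 + 140·u - 1379·u·w + 77·u^2 - 742·u^2·w + 7·u^3 - 1456·w^2 + 1015·u·w^2 + 441·u^2·w^2 - 63·u^3·w - 504·w^3 + 576·v·w^3 + 504·u·w^3

(9·v + 1 - 9·w)·(4 + u + w)·(7 - 8·v - 7·u)·(8·w - 8 - u - 3·v)
= (36·v + 9·u·v + 9·v·w + 4 + u + w - 36·w - 9·u·w - 9·w^2)·(7 - 8·v - 7·u)·(8·w - 8 - u - 3·v)    [distributive law]
= (36·v + 9·u·v + 9·v·w + 4 + u - 35·w - 9·u·w - 9·w^2)·(7 - 8·v - 7·u)·(8·w - 8 - u - 3·v)    [combine like terms]
= (252·v - 288·v^2 - 252·u·v + 63·u·v - 72·u·v^2 - 63·u^2·v + 63·v·w - 72·v^2·w - 63·u·v·w + 28 - 32·v - 28·u + 7·u - 8·u·v - 7·u^2 - 245·w + 280·v·w + 245·u·w - 63·u·w + 72·u·v·w + 63·u^2·w - 63·w^2 + 72·v·w^2 + 63·u·w^2)·(8·w - 8 - u - 3·v)    [distributive law]
= (220·v - 288·v^2 - 197·u·v - 72·u·v^2 - 63·u^2·v + 343·v·w - 72·v^2·w + 9·u·v·w + 28 - 21·u - 7·u^2 - 245·w + 182·u·w + 63·u^2·w - 63·w^2 + 72·v·w^2 + 63·u·w^2)·(8·w - 8 - u - 3·v)    [combine like terms]
= 1760·v·w - 1760·v - 220·u·v - 660·v^2 - 2304·v^2·w + 2304·v^2 + 288·u·v^2 + 864·v^3 - 1576·u·v·w + 1576·u·v + 197·u^2·v + 591·u·v^2 - 576·u·v^2·w + 576·u·v^2 + 72·u^2·v^2 + 216·u·v^3 - 504·u^2·v·w + 504·u^2·v + 63·u^3·v + 189·u^2·v^2 + 2744·v·w^2 - 2744·v·w - 343·u·v·w - 1029·v^2·w - 576·v^2·w^2 + 576·v^2·w + 72·u·v^2·w + 216·v^3·w + 72·u·v·w^2 - 72·u·v·w - 9·u^2·v·w - 27·u·v^2·w + 224·w - 224 - 28·u - 84·v - 168·u·w + 168·u + 21·u^2 + 63·u·v - 56·u^2·w + 56·u^2 + 7·u^3 + 21·u^2·v - 1960·w^2 + 1960·w + 245·u·w + 735·v·w + 1456·u·w^2 - 1456·u·w - 182·u^2·w - 546·u·v·w + 504·u^2·w^2 - 504·u^2·w - 63·u^3·w - 189·u^2·v·w - 504·w^3 + 504·w^2 + 63·u·w^2 + 189·v·w^2 + 576·v·w^3 - 576·v·w^2 - 72·u·v·w^2 - 216·v^2·w^2 + 504·u·w^3 - 504·u·w^2 - 63·u^2·w^2 - 189·u·v·w^2    [distributive law]
= -249·v·w - 1844·v + 1419·u·v + 1644·v^2 - 2757·v^2·w + 1455·u·v^2 + 864·v^3 - 2537·u·v·w + 722·u^2·v - 531·u·v^2·w + 261·u^2·v^2 + 216·u·v^3 - 702·u^2·v·w + 63·u^3·v + 2357·v·w^2 - 792·v^2·w^2 + 216·v^3·w - 189·u·v·w^2 + 2184·w - 224 + 140·u - 1379·u·w + 77·u^2 - 742·u^2·w + 7·u^3 - 1456·w^2 + 1015·u·w^2 + 441·u^2·w^2 - 63·u^3·w - 504·w^3 + 576·v·w^3 + 504·u·w^3    [combine like terms]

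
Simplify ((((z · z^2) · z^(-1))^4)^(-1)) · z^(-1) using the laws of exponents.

z^(-9)

((((z · z^2) · z^(-1))^4)^(-1)) · z^(-1)
= (((z · z^2) · z^(-1))^(-4)) · z^(-1)    [power of a power]
= (((z · z^2)^(-4)) · ((z^(-1))^(-4))) · z^(-1)    [power of a product]
= (((z^(-4)) · ((z^2)^(-4))) · ((z^(-1))^(-4))) · z^(-1)    [power of a product]
= ((z^(-4) · z^(-8)) · ((z^(-1))^(-4))) · z^(-1)    [power of a power]
= (z^(-12) · ((z^(-1))^(-4))) · z^(-1)    [product of powers]
= (z^(-12) · z^4) · z^(-1)    [power of a power]
= z^(-8) · z^(-1)    [product of powers]
= z^(-9)    [product of powers]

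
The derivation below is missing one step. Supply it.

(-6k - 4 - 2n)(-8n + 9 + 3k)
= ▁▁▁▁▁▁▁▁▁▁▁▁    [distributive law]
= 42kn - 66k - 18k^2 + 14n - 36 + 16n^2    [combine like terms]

After distributive law, the bracketed line is:

48kn - 54k - 18k^2 + 32n - 36 - 12k + 16n^2 - 18n - 6kn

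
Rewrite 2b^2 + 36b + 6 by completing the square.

2b^2 + 36b + 6
= 2(b^2 + 18b) + 6    [factor out 2 from the b-terms]
= 2(b^2 + 18b + 81 - 81) + 6    [add and subtract 81 inside the bracket]
= 2(b + 9)^2 - 162 + 6    [perfect-square identity]
= 2(b + 9)^2 - 156    [combine constants]

2(b + 9)^2 - 156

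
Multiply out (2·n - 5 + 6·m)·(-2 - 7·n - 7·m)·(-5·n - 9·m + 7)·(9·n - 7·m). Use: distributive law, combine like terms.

-2277·n^3 - 5303·m·n^2 + 993·m^2·n + 1503·n^2 - 530·m·n + 630·n^4 + 3164·m·n^3 + 3584·m^2·n^2 - 1596·m^3·n - 497·m^2 + 630·n - 490·m + 3507·m^3 - 2646·m^4

(2·n - 5 + 6·m)·(-2 - 7·n - 7·m)·(-5·n - 9·m + 7)·(9·n - 7·m)
= (-4·n - 14·n^2 - 14·m·n + 10 + 35·n + 35·m - 12·m - 42·m·n - 42·m^2)·(-5·n - 9·m + 7)·(9·n - 7·m)    [distributive law]
= (31·n - 14·n^2 - 56·m·n + 10 + 23·m - 42·m^2)·(-5·n - 9·m + 7)·(9·n - 7·m)    [combine like terms]
= (-155·n^2 - 279·m·n + 217·n + 70·n^3 + 126·m·n^2 - 98·n^2 + 280·m·n^2 + 504·m^2·n - 392·m·n - 50·n - 90·m + 70 - 115·m·n - 207·m^2 + 161·m + 210·m^2·n + 378·m^3 - 294·m^2)·(9·n - 7·m)    [distributive law]
= (-253·n^2 - 786·m·n + 167·n + 70·n^3 + 406·m·n^2 + 714·m^2·n + 71·m + 70 - 501·m^2 + 378·m^3)·(9·n - 7·m)    [combine like terms]
= -2277·n^3 + 1771·m·n^2 - 7074·m·n^2 + 5502·m^2·n + 1503·n^2 - 1169·m·n + 630·n^4 - 490·m·n^3 + 3654·m·n^3 - 2842·m^2·n^2 + 6426·m^2·n^2 - 4998·m^3·n + 639·m·n - 497·m^2 + 630·n - 490·m - 4509·m^2·n + 3507·m^3 + 3402·m^3·n - 2646·m^4    [distributive law]
= -2277·n^3 - 5303·m·n^2 + 993·m^2·n + 1503·n^2 - 530·m·n + 630·n^4 + 3164·m·n^3 + 3584·m^2·n^2 - 1596·m^3·n - 497·m^2 + 630·n - 490·m + 3507·m^3 - 2646·m^4    [combine like terms]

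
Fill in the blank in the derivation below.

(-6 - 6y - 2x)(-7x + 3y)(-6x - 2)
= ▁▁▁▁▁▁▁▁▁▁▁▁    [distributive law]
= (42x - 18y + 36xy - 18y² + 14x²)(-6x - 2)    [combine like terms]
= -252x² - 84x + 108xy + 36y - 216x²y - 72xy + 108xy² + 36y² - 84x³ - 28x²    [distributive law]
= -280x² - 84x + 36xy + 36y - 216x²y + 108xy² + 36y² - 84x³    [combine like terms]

After distributive law, the bracketed line is:

(42x - 18y + 42xy - 18y² + 14x² - 6xy)(-6x - 2)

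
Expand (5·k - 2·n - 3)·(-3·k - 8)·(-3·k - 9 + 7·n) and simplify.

(5·k - 2·n - 3)·(-3·k - 8)·(-3·k - 9 + 7·n)
= (-15·k^2 - 40·k + 6·k·n + 16·n + 9·k + 24)·(-3·k - 9 + 7·n)    [distributive law]
= (-15·k^2 - 31·k + 6·k·n + 16·n + 24)·(-3·k - 9 + 7·n)    [combine like terms]
= 45·k^3 + 135·k^2 - 105·k^2·n + 93·k^2 + 279·k - 217·k·n - 18·k^2·n - 54·k·n + 42·k·n^2 - 48·k·n - 144·n + 112·n^2 - 72·k - 216 + 168·n    [distributive law]
= 45·k^3 + 228·k^2 - 123·k^2·n + 207·k - 319·k·n + 42·k·n^2 + 24·n + 112·n^2 - 216    [combine like terms]

45·k^3 + 228·k^2 - 123·k^2·n + 207·k - 319·k·n + 42·k·n^2 + 24·n + 112·n^2 - 216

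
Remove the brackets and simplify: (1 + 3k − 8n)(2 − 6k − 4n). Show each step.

2 − 20n − 18k² + 36kn + 32n²

(1 + 3k − 8n)(2 − 6k − 4n)
= 2 − 6k − 4n + 6k − 18k² − 12kn − 16n + 48kn + 32n²    [distributive law]
= 2 − 20n − 18k² + 36kn + 32n²    [combine like terms]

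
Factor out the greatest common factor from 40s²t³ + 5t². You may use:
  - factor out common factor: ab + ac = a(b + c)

5t²(8s²t + 1)

40s²t³ + 5t²
= 5(8s²t³ + t²)    [factor out 5]
= 5t²(8s²t + 1)    [factor out t²]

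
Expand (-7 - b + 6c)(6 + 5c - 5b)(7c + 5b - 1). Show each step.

-295c - 239b + 42 - 23c^2 + 243bc + 140b^2 - 95bc^2 - 140b^2c + 25b^3 + 210c^3

(-7 - b + 6c)(6 + 5c - 5b)(7c + 5b - 1)
= (-42 - 35c + 35b - 6b - 5bc + 5b^2 + 36c + 30c^2 - 30bc)(7c + 5b - 1)    [distributive law]
= (-42 + c + 29b - 35bc + 5b^2 + 30c^2)(7c + 5b - 1)    [combine like terms]
= -294c - 210b + 42 + 7c^2 + 5bc - c + 203bc + 145b^2 - 29b - 245bc^2 - 175b^2c + 35bc + 35b^2c + 25b^3 - 5b^2 + 210c^3 + 150bc^2 - 30c^2    [distributive law]
= -295c - 239b + 42 - 23c^2 + 243bc + 140b^2 - 95bc^2 - 140b^2c + 25b^3 + 210c^3    [combine like terms]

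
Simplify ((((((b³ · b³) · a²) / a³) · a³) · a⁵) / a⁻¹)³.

a²⁴b¹⁸

((((((b³ · b³) · a²) / a³) · a³) · a⁵) / a⁻¹)³
= ((((((b³ · b³) · a²) / a³) · a³) · a⁵)³) / ((a⁻¹)³)    [power of a quotient]
= ((((((b³ · b³) · a²) / a³) · a³)³) · ((a⁵)³)) / ((a⁻¹)³)    [power of a product]
= ((((((b³ · b³) · a²) / a³)³) · ((a³)³)) · ((a⁵)³)) / ((a⁻¹)³)    [power of a product]
= ((((((b³ · b³) · a²)³) / ((a³)³)) · ((a³)³)) · ((a⁵)³)) / ((a⁻¹)³)    [power of a quotient]
= ((((((b³ · b³)³) · ((a²)³)) / ((a³)³)) · ((a³)³)) · ((a⁵)³)) / ((a⁻¹)³)    [power of a product]
= (((((((b³)³) · ((b³)³)) · ((a²)³)) / ((a³)³)) · ((a³)³)) · ((a⁵)³)) / ((a⁻¹)³)    [power of a product]
= (((((b⁹ · ((b³)³)) · ((a²)³)) / ((a³)³)) · ((a³)³)) · ((a⁵)³)) / ((a⁻¹)³)    [power of a power]
= (((((b⁹ · b⁹) · ((a²)³)) / ((a³)³)) · ((a³)³)) · ((a⁵)³)) / ((a⁻¹)³)    [power of a power]
= ((((b¹⁸ · ((a²)³)) / ((a³)³)) · ((a³)³)) · ((a⁵)³)) / ((a⁻¹)³)    [product of powers]
= ((((b¹⁸ · a⁶) / ((a³)³)) · ((a³)³)) · ((a⁵)³)) / ((a⁻¹)³)    [power of a power]
= ((((b¹⁸ · a⁶) / a⁹) · ((a³)³)) · ((a⁵)³)) / ((a⁻¹)³)    [power of a power]
= ((((b¹⁸ · a⁶) / a⁹) · a⁹) · ((a⁵)³)) / ((a⁻¹)³)    [power of a power]
= ((((b¹⁸ · a⁶) / a⁹) · a⁹) · a¹⁵) / ((a⁻¹)³)    [power of a power]
= ((((b¹⁸ · a⁶) / a⁹) · a⁹) · a¹⁵) / a⁻³    [power of a power]
= a²⁴b¹⁸    [quotient of powers; product of powers]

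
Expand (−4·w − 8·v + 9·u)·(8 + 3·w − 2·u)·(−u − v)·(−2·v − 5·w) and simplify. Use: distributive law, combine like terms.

−24·u·v·w − 160·u·w² − 384·v²·w − 160·v·w² + 31·u·v·w² − 60·u·w³ − 144·v²·w² − 60·v·w³ + 60·u²·v·w + 175·u²·w² + 102·u·v²·w + 16·u·v² − 128·v³ − 48·v³·w − 4·u²·v² + 32·u·v³ + 144·u²·v + 360·u²·w − 36·u³·v − 90·u³·w

(−4·w − 8·v + 9·u)·(8 + 3·w − 2·u)·(−u − v)·(−2·v − 5·w)
= (−32·w − 12·w² + 8·u·w − 64·v − 24·v·w + 16·u·v + 72·u + 27·u·w − 18·u²)·(−u − v)·(−2·v − 5·w)    [distributive law]
= (−32·w − 12·w² + 35·u·w − 64·v − 24·v·w + 16·u·v + 72·u − 18·u²)·(−u − v)·(−2·v − 5·w)    [combine like terms]
= (32·u·w + 32·v·w + 12·u·w² + 12·v·w² − 35·u²·w − 35·u·v·w + 64·u·v + 64·v² + 24·u·v·w + 24·v²·w − 16·u²·v − 16·u·v² − 72·u² − 72·u·v + 18·u³ + 18·u²·v)·(−2·v − 5·w)    [distributive law]
= (32·u·w + 32·v·w + 12·u·w² + 12·v·w² − 35·u²·w − 11·u·v·w − 8·u·v + 64·v² + 24·v²·w + 2·u²·v − 16·u·v² − 72·u² + 18·u³)·(−2·v − 5·w)    [combine like terms]
= −64·u·v·w − 160·u·w² − 64·v²·w − 160·v·w² − 24·u·v·w² − 60·u·w³ − 24·v²·w² − 60·v·w³ + 70·u²·v·w + 175·u²·w² + 22·u·v²·w + 55·u·v·w² + 16·u·v² + 40·u·v·w − 128·v³ − 320·v²·w − 48·v³·w − 120·v²·w² − 4·u²·v² − 10·u²·v·w + 32·u·v³ + 80·u·v²·w + 144·u²·v + 360·u²·w − 36·u³·v − 90·u³·w    [distributive law]
= −24·u·v·w − 160·u·w² − 384·v²·w − 160·v·w² + 31·u·v·w² − 60·u·w³ − 144·v²·w² − 60·v·w³ + 60·u²·v·w + 175·u²·w² + 102·u·v²·w + 16·u·v² − 128·v³ − 48·v³·w − 4·u²·v² + 32·u·v³ + 144·u²·v + 360·u²·w − 36·u³·v − 90·u³·w    [combine like terms]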